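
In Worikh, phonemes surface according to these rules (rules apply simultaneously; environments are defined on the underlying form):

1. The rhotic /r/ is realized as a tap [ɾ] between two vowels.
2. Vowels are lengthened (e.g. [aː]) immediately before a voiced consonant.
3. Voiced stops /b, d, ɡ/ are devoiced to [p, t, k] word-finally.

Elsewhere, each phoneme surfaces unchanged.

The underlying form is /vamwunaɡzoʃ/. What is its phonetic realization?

/a/ (between /v/ and /m/): before a voiced consonant, so rule 2 applies → [aː].
/u/ (between /w/ and /n/): before a voiced consonant, so rule 2 applies → [uː].
/a/ (between /n/ and /ɡ/) occurs before a voiced consonant → [aː] by rule 2.
/ɡ/ — between /a/ and /z/; rule 3 does not apply here → [ɡ].
/o/ (between /z/ and /ʃ/) fails the environment for rule 2, so it stays [o].

[vaːmwuːnaːɡzoʃ]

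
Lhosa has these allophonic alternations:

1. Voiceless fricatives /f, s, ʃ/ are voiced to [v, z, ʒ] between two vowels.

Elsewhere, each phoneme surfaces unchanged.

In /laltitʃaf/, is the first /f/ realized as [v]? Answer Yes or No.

No

/f/ — word-final; rule 1 does not apply here → [f].
The actual realization is [f], not [v].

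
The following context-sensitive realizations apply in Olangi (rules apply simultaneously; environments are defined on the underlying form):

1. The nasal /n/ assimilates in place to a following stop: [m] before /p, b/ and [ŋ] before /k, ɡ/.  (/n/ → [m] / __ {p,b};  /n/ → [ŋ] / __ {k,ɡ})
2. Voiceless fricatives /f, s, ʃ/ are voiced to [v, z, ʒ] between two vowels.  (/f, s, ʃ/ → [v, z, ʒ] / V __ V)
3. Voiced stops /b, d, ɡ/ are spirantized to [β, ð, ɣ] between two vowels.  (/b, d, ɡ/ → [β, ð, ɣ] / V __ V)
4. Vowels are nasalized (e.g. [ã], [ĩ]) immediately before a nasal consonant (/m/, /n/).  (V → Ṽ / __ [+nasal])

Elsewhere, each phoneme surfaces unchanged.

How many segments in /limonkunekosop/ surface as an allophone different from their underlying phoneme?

5

Segments that undergo a rule: /i/ → [ĩ] (rule 4); /o/ → [õ] (rule 4); /n/ → [ŋ] (rule 1); /u/ → [ũ] (rule 4); /s/ → [z] (rule 2).
All other segments surface unchanged.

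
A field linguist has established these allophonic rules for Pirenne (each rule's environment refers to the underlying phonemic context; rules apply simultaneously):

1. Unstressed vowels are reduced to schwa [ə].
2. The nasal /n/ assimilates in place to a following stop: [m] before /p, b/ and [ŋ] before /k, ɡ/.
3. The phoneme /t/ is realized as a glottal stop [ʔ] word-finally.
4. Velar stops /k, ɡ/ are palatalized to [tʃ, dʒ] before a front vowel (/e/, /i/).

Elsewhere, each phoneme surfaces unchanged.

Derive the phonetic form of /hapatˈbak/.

[həpətˈbak]

/a/ (between /h/ and /p/) occurs in an unstressed syllable → [ə] by rule 1.
/a/ — between /p/ and /t/, in an unstressed syllable — surfaces as [ə] (rule 1).
/t/ (between /a/ and /b/): rule 3 targets it, but not word-finally → unchanged [t].
/a/ (between /b/ and /k/): rule 1 targets it, but not in an unstressed syllable → unchanged [a].
/k/ (word-final) is in the target of rule 4 but the environment (before a front vowel) is not met → [k].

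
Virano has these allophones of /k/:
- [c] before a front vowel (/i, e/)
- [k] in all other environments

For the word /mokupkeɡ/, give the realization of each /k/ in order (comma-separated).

[k], [c]

Occurrence 1 (position 3): no conditioning environment matches → elsewhere allophone [k].
Occurrence 2 (position 6): before a front vowel → [c].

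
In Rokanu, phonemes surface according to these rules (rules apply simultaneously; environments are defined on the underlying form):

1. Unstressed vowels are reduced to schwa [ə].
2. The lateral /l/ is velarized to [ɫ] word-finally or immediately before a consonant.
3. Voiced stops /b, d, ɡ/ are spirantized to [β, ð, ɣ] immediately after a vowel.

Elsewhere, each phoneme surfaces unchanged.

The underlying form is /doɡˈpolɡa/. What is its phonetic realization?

/d/ (word-initial) fails the environment for rule 3, so it stays [d].
Rule 1 applies to /o/ (between /d/ and /ɡ/: in an unstressed syllable) → [ə].
/ɡ/ meets the environment for rule 3 (immediately after a vowel) → [ɣ].
/p/ (between /ɡ/ and /o/) is unaffected → [p].
/o/ — between /p/ and /l/; rule 1 does not apply here → [o].
/l/ (between /o/ and /ɡ/): word-finally or immediately before a consonant, so rule 2 applies → [ɫ].
/ɡ/ (between /l/ and /a/) fails the environment for rule 3, so it stays [ɡ].
/a/ meets the environment for rule 1 (in an unstressed syllable) → [ə].

[dəɣˈpoɫɡə]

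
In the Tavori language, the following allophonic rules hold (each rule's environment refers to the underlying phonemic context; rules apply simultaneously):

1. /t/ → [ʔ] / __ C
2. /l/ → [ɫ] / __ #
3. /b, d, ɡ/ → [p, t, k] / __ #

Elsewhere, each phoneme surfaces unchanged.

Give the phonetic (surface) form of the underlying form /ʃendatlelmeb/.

/ʃ/ (word-initial): no rule targets it → [ʃ].
/e/ (between /ʃ/ and /n/): no rule targets it → [e].
/n/ — not in any rule's target class → [n].
/d/ (between /n/ and /a/) fails the environment for rule 3, so it stays [d].
/a/ (between /d/ and /t/): no rule targets it → [a].
/t/ (between /a/ and /l/): immediately before a consonant, so rule 1 applies → [ʔ].
/l/ (between /t/ and /e/) is in the target of rule 2 but the environment (word-finally) is not met → [l].
/e/ (between /l/ and /l/) is unaffected → [e].
/l/ (between /e/ and /m/) is in the target of rule 2 but the environment (word-finally) is not met → [l].
/m/ stays [m].
/e/ (between /m/ and /b/): no rule targets it → [e].
/b/ (word-final) occurs word-finally → [p] by rule 3.

[ʃendaʔlelmep]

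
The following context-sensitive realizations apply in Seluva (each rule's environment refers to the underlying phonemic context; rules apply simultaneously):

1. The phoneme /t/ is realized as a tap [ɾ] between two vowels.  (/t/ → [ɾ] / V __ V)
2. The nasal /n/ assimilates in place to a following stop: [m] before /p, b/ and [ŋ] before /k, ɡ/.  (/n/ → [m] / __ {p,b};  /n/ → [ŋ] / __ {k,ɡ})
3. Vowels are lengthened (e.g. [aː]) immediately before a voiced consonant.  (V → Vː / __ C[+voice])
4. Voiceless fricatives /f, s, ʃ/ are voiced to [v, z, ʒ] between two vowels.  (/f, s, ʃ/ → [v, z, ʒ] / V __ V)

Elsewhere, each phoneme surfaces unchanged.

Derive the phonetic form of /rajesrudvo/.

[raːjesruːdvo]

/r/ stays [r].
/a/ meets the environment for rule 3 (before a voiced consonant) → [aː].
/j/ (between /a/ and /e/) is unaffected → [j].
/e/ (between /j/ and /s/): rule 3 targets it, but not before a voiced consonant → unchanged [e].
/s/ (between /e/ and /r/) is in the target of rule 4 but the environment (between two vowels) is not met → [s].
/r/ (between /s/ and /u/) is unaffected → [r].
/u/ (between /r/ and /d/): before a voiced consonant, so rule 3 applies → [uː].
/d/ (between /u/ and /v/): no rule targets it → [d].
/v/ stays [v].
/o/ (word-final) is in the target of rule 3 but the environment (before a voiced consonant) is not met → [o].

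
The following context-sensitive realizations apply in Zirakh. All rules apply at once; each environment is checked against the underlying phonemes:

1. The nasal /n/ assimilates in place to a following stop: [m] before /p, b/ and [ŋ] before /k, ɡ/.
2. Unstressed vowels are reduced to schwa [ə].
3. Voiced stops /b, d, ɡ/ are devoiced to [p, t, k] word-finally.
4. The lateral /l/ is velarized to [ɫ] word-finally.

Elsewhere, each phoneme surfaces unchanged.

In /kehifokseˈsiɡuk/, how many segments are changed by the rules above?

5

Segments that undergo a rule: /e/ → [ə] (rule 2); /i/ → [ə] (rule 2); /o/ → [ə] (rule 2); /e/ → [ə] (rule 2); /u/ → [ə] (rule 2).
All other segments surface unchanged.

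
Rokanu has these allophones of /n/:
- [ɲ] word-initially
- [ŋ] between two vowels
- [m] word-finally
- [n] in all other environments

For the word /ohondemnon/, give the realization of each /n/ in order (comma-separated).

[n], [n], [m]

Occurrence 1 (position 4): no conditioning environment matches → elsewhere allophone [n].
Occurrence 2 (position 8): no conditioning environment matches → elsewhere allophone [n].
Occurrence 3 (position 10): word-finally → [m].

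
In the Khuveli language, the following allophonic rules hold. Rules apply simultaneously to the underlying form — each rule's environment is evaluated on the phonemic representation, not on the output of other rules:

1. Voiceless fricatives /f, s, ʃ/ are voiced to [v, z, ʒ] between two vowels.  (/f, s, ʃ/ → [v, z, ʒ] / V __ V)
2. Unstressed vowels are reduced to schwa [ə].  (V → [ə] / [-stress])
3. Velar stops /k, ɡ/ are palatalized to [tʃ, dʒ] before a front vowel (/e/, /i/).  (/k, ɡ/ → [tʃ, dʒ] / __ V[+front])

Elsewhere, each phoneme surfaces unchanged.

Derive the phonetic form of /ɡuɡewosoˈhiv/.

[ɡədʒəwəzəˈhiv]

/ɡ/ (word-initial): rule 3 targets it, but not before a front vowel → unchanged [ɡ].
/u/ meets the environment for rule 2 (in an unstressed syllable) → [ə].
/ɡ/ (between /u/ and /e/) occurs before a front vowel → [dʒ] by rule 3.
Rule 2 applies to /e/ (between /ɡ/ and /w/: in an unstressed syllable) → [ə].
/o/ (between /w/ and /s/) occurs in an unstressed syllable → [ə] by rule 2.
/s/ (between /o/ and /o/) occurs between two vowels → [z] by rule 1.
/o/ (between /s/ and /h/): in an unstressed syllable, so rule 2 applies → [ə].
/i/ (between /h/ and /v/) fails the environment for rule 2, so it stays [i].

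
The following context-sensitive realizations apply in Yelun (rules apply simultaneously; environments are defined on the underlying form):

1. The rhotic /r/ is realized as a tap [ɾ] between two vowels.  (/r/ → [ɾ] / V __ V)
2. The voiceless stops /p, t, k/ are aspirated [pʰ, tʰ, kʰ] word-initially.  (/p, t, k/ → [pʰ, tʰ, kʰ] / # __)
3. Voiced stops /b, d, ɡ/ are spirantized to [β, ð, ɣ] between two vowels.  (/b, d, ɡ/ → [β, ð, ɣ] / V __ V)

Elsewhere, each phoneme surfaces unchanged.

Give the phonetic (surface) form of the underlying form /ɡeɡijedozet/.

[ɡeɣijeðozet]

/ɡ/ (word-initial): rule 3 targets it, but not between two vowels → unchanged [ɡ].
/e/ stays [e].
/ɡ/ (between /e/ and /i/) occurs between two vowels → [ɣ] by rule 3.
/i/ stays [i].
/j/ (between /i/ and /e/) is unaffected → [j].
/e/ — not in any rule's target class → [e].
/d/ (between /e/ and /o/): between two vowels, so rule 3 applies → [ð].
/o/ stays [o].
/z/ (between /o/ and /e/): no rule targets it → [z].
/e/ — not in any rule's target class → [e].
/t/ — word-final; rule 2 does not apply here → [t].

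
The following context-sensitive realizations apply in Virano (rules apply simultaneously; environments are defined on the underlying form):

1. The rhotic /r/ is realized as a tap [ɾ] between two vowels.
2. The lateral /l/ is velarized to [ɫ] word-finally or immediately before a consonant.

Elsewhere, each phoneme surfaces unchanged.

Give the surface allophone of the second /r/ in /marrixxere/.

[r]

/r/ (between /r/ and /i/) is in the target of rule 1 but the environment (between two vowels) is not met → [r].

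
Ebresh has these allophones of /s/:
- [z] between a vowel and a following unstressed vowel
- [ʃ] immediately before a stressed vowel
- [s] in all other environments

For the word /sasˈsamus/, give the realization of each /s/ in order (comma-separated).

[s], [s], [ʃ], [s]

Occurrence 1 (position 1): no conditioning environment matches → elsewhere allophone [s].
Occurrence 2 (position 3): no conditioning environment matches → elsewhere allophone [s].
Occurrence 3 (position 4): immediately before a stressed vowel → [ʃ].
Occurrence 4 (position 8): no conditioning environment matches → elsewhere allophone [s].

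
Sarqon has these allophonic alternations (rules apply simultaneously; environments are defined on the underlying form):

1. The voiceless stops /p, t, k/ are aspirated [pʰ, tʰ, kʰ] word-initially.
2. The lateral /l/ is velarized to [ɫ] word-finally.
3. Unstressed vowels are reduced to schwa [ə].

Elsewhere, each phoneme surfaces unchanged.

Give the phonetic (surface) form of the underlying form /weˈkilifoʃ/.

[wəˈkiləfəʃ]

/w/ — not in any rule's target class → [w].
/e/ (between /w/ and /k/): in an unstressed syllable, so rule 3 applies → [ə].
/k/ (between /e/ and /i/) is in the target of rule 1 but the environment (word-initially) is not met → [k].
/i/ (between /k/ and /l/): rule 3 targets it, but not in an unstressed syllable → unchanged [i].
/l/ (between /i/ and /i/): rule 2 targets it, but not word-finally → unchanged [l].
/i/ (between /l/ and /f/) occurs in an unstressed syllable → [ə] by rule 3.
/f/ stays [f].
/o/ (between /f/ and /ʃ/): in an unstressed syllable, so rule 3 applies → [ə].
/ʃ/ (word-final): no rule targets it → [ʃ].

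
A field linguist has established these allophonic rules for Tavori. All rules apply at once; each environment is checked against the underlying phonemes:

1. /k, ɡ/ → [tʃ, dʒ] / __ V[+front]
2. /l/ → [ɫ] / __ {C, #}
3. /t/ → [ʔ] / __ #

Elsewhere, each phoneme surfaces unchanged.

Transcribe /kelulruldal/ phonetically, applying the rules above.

[tʃeluɫruɫdaɫ]

/k/ (word-initial) occurs before a front vowel → [tʃ] by rule 1.
/e/ stays [e].
/l/ (between /e/ and /u/) fails the environment for rule 2, so it stays [l].
/u/ (between /l/ and /l/): no rule targets it → [u].
/l/ (between /u/ and /r/) occurs word-finally or immediately before a consonant → [ɫ] by rule 2.
/r/ (between /l/ and /u/): no rule targets it → [r].
/u/ (between /r/ and /l/): no rule targets it → [u].
/l/ (between /u/ and /d/) occurs word-finally or immediately before a consonant → [ɫ] by rule 2.
/d/ — not in any rule's target class → [d].
/a/ (between /d/ and /l/) is unaffected → [a].
/l/ meets the environment for rule 2 (word-finally or immediately before a consonant) → [ɫ].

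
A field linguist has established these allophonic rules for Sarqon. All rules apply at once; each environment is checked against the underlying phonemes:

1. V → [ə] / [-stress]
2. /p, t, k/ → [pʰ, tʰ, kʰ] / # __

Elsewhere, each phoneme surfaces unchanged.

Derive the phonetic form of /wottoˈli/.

/o/ — between /w/ and /t/, in an unstressed syllable — surfaces as [ə] (rule 1).
/t/ (between /o/ and /t/): rule 2 targets it, but not word-initially → unchanged [t].
/t/ (between /t/ and /o/) fails the environment for rule 2, so it stays [t].
/o/ — between /t/ and /l/, in an unstressed syllable — surfaces as [ə] (rule 1).
/i/ — word-final; rule 1 does not apply here → [i].

[wəttəˈli]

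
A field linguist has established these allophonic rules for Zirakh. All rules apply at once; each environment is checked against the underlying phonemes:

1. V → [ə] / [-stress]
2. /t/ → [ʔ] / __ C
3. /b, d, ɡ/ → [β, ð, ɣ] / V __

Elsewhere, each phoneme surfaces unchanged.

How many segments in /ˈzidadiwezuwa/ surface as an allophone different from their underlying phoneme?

Segments that undergo a rule: /d/ → [ð] (rule 3); /a/ → [ə] (rule 1); /d/ → [ð] (rule 3); /i/ → [ə] (rule 1); /e/ → [ə] (rule 1); /u/ → [ə] (rule 1); /a/ → [ə] (rule 1).
All other segments surface unchanged.

7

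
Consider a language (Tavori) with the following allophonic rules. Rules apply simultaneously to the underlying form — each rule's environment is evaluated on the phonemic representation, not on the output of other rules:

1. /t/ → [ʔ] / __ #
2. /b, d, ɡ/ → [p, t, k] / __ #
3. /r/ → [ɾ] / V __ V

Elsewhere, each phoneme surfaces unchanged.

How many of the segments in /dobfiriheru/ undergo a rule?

Segments that undergo a rule: /r/ → [ɾ] (rule 3); /r/ → [ɾ] (rule 3).
All other segments surface unchanged.

2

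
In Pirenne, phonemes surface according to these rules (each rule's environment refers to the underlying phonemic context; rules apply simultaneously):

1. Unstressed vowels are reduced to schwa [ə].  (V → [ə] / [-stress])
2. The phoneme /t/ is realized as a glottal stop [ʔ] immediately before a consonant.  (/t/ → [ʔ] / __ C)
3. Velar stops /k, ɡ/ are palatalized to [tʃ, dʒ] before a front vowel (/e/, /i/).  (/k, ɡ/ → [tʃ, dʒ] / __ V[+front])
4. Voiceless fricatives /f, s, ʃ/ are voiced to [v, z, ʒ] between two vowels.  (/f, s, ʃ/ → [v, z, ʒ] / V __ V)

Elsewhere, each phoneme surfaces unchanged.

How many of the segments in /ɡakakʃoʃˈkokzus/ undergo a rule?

4

Segments that undergo a rule: /a/ → [ə] (rule 1); /a/ → [ə] (rule 1); /o/ → [ə] (rule 1); /u/ → [ə] (rule 1).
All other segments surface unchanged.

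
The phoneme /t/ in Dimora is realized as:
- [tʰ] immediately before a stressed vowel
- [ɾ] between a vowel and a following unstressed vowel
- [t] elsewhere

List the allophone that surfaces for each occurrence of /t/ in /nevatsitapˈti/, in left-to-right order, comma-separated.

[t], [ɾ], [tʰ]

Occurrence 1 (position 5): no conditioning environment matches → elsewhere allophone [t].
Occurrence 2 (position 8): between a vowel and an unstressed vowel → [ɾ].
Occurrence 3 (position 11): immediately before a stressed vowel → [tʰ].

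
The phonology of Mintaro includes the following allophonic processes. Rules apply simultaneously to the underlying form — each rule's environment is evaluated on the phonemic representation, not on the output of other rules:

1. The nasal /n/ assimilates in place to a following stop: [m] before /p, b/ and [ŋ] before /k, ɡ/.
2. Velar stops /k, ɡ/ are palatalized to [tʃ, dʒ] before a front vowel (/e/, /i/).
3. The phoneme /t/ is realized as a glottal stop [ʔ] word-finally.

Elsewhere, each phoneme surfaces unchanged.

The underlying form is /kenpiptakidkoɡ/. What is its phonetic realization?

[tʃempiptatʃidkoɡ]

/k/ — word-initial, before a front vowel — surfaces as [tʃ] (rule 2).
/e/ — not in any rule's target class → [e].
/n/ — between /e/ and /p/, before a labial or velar stop — surfaces as [m] (rule 1).
/p/ (between /n/ and /i/) is unaffected → [p].
/i/ (between /p/ and /p/): no rule targets it → [i].
/p/ — not in any rule's target class → [p].
/t/ (between /p/ and /a/) fails the environment for rule 3, so it stays [t].
/a/ stays [a].
/k/ — between /a/ and /i/, before a front vowel — surfaces as [tʃ] (rule 2).
/i/ stays [i].
/d/ stays [d].
/k/ (between /d/ and /o/) is in the target of rule 2 but the environment (before a front vowel) is not met → [k].
/o/ — not in any rule's target class → [o].
/ɡ/ (word-final) fails the environment for rule 2, so it stays [ɡ].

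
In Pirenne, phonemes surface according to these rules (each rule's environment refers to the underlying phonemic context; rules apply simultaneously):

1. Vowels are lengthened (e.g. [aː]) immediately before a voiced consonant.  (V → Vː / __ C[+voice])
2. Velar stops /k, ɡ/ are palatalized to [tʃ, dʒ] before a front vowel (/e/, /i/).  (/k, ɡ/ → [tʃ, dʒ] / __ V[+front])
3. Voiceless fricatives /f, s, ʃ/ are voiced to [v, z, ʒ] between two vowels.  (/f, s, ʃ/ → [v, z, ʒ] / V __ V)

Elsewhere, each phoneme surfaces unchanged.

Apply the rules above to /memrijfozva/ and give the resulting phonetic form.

[meːmriːjfoːzva]

/m/ — not in any rule's target class → [m].
/e/ (between /m/ and /m/): before a voiced consonant, so rule 1 applies → [eː].
/m/ — not in any rule's target class → [m].
/r/ (between /m/ and /i/) is unaffected → [r].
Rule 1 applies to /i/ (between /r/ and /j/: before a voiced consonant) → [iː].
/j/ (between /i/ and /f/): no rule targets it → [j].
/f/ (between /j/ and /o/): rule 3 targets it, but not between two vowels → unchanged [f].
/o/ meets the environment for rule 1 (before a voiced consonant) → [oː].
/z/ stays [z].
/v/ (between /z/ and /a/): no rule targets it → [v].
/a/ — word-final; rule 1 does not apply here → [a].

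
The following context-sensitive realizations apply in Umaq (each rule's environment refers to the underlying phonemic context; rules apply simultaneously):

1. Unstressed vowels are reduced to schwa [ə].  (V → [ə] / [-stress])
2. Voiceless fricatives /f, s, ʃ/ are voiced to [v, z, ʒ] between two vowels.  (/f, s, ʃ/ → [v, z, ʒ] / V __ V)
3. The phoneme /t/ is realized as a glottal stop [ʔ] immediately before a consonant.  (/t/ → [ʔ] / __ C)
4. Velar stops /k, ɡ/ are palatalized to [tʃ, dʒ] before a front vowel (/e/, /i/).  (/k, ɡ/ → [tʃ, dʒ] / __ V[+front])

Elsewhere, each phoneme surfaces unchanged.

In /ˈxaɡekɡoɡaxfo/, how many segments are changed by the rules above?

Segments that undergo a rule: /ɡ/ → [dʒ] (rule 4); /e/ → [ə] (rule 1); /o/ → [ə] (rule 1); /a/ → [ə] (rule 1); /o/ → [ə] (rule 1).
All other segments surface unchanged.

5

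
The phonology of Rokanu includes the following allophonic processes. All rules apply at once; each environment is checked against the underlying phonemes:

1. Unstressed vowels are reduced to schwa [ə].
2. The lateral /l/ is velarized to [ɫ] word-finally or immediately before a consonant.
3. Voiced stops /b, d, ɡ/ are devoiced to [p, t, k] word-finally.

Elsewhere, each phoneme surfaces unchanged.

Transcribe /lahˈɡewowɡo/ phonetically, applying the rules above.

[ləhˈɡewəwɡə]

/l/ — word-initial; rule 2 does not apply here → [l].
/a/ (between /l/ and /h/) occurs in an unstressed syllable → [ə] by rule 1.
/h/ — not in any rule's target class → [h].
/ɡ/ (between /h/ and /e/) is in the target of rule 3 but the environment (word-finally) is not met → [ɡ].
/e/ — between /ɡ/ and /w/; rule 1 does not apply here → [e].
/w/ stays [w].
Rule 1 applies to /o/ (between /w/ and /w/: in an unstressed syllable) → [ə].
/w/ (between /o/ and /ɡ/) is unaffected → [w].
/ɡ/ (between /w/ and /o/): rule 3 targets it, but not word-finally → unchanged [ɡ].
/o/ (word-final) occurs in an unstressed syllable → [ə] by rule 1.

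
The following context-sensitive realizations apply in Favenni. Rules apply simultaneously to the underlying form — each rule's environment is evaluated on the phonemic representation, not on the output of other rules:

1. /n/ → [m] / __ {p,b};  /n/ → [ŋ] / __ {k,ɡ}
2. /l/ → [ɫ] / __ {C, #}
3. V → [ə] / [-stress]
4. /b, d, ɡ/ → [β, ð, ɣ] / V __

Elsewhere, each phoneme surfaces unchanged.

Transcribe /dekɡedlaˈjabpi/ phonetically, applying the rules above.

[dəkɡəðləˈjaβpə]

/d/ (word-initial): rule 4 targets it, but not immediately after a vowel → unchanged [d].
/e/ (between /d/ and /k/) occurs in an unstressed syllable → [ə] by rule 3.
/k/ (between /e/ and /ɡ/): no rule targets it → [k].
/ɡ/ (between /k/ and /e/) fails the environment for rule 4, so it stays [ɡ].
Rule 3 applies to /e/ (between /ɡ/ and /d/: in an unstressed syllable) → [ə].
/d/ — between /e/ and /l/, immediately after a vowel — surfaces as [ð] (rule 4).
/l/ — between /d/ and /a/; rule 2 does not apply here → [l].
/a/ — between /l/ and /j/, in an unstressed syllable — surfaces as [ə] (rule 3).
/j/ (between /a/ and /a/): no rule targets it → [j].
/a/ — between /j/ and /b/; rule 3 does not apply here → [a].
/b/ — between /a/ and /p/, immediately after a vowel — surfaces as [β] (rule 4).
/p/ stays [p].
/i/ (word-final) occurs in an unstressed syllable → [ə] by rule 3.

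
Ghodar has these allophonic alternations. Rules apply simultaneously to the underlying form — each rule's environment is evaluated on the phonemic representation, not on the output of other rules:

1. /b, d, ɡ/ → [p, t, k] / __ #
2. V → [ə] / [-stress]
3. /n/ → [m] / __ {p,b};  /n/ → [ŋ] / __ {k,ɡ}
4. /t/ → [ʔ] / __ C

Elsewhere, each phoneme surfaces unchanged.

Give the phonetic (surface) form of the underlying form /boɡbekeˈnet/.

[bəɡbəkəˈnet]

/b/ (word-initial) is in the target of rule 1 but the environment (word-finally) is not met → [b].
/o/ (between /b/ and /ɡ/): in an unstressed syllable, so rule 2 applies → [ə].
/ɡ/ — between /o/ and /b/; rule 1 does not apply here → [ɡ].
/b/ (between /ɡ/ and /e/): rule 1 targets it, but not word-finally → unchanged [b].
/e/ (between /b/ and /k/): in an unstressed syllable, so rule 2 applies → [ə].
/k/ (between /e/ and /e/) is unaffected → [k].
Rule 2 applies to /e/ (between /k/ and /n/: in an unstressed syllable) → [ə].
/n/ — between /e/ and /e/; rule 3 does not apply here → [n].
/e/ — between /n/ and /t/; rule 2 does not apply here → [e].
/t/ (word-final) is in the target of rule 4 but the environment (immediately before a consonant) is not met → [t].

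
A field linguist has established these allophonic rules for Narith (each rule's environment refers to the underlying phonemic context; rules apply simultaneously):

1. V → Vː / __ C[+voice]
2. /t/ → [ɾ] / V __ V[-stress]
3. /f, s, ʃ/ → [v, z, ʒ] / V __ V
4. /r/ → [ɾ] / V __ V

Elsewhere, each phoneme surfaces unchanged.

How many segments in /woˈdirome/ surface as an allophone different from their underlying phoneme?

4

Segments that undergo a rule: /o/ → [oː] (rule 1); /i/ → [iː] (rule 1); /r/ → [ɾ] (rule 4); /o/ → [oː] (rule 1).
All other segments surface unchanged.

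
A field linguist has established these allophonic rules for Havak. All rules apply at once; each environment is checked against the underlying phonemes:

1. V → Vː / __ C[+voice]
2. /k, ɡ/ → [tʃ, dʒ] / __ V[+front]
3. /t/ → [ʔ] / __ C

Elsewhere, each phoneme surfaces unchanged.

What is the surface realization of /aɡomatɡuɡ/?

[aːɡoːmaʔɡuːɡ]

/a/ — word-initial, before a voiced consonant — surfaces as [aː] (rule 1).
/ɡ/ (between /a/ and /o/) is in the target of rule 2 but the environment (before a front vowel) is not met → [ɡ].
/o/ meets the environment for rule 1 (before a voiced consonant) → [oː].
/m/ — not in any rule's target class → [m].
/a/ (between /m/ and /t/) fails the environment for rule 1, so it stays [a].
Rule 3 applies to /t/ (between /a/ and /ɡ/: immediately before a consonant) → [ʔ].
/ɡ/ — between /t/ and /u/; rule 2 does not apply here → [ɡ].
/u/ — between /ɡ/ and /ɡ/, before a voiced consonant — surfaces as [uː] (rule 1).
/ɡ/ (word-final) is in the target of rule 2 but the environment (before a front vowel) is not met → [ɡ].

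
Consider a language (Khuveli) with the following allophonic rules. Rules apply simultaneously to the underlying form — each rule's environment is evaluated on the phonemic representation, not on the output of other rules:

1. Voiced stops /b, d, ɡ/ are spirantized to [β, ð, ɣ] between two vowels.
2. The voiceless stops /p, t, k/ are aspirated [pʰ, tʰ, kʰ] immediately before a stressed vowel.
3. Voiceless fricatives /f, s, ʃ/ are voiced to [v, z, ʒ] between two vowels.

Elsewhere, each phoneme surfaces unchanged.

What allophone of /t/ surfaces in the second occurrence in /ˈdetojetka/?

[t]

/t/ (between /e/ and /k/): rule 2 targets it, but not immediately before a stressed vowel → unchanged [t].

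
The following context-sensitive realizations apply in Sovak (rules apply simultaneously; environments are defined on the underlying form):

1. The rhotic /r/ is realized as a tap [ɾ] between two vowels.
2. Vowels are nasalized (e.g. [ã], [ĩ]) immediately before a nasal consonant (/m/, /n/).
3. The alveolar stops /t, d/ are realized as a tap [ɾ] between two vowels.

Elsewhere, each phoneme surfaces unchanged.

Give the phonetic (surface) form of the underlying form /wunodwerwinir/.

/u/ (between /w/ and /n/) occurs before a nasal consonant → [ũ] by rule 2.
/o/ (between /n/ and /d/): rule 2 targets it, but not before a nasal consonant → unchanged [o].
/d/ (between /o/ and /w/) is in the target of rule 3 but the environment (between two vowels) is not met → [d].
/e/ (between /w/ and /r/) is in the target of rule 2 but the environment (before a nasal consonant) is not met → [e].
/r/ (between /e/ and /w/) fails the environment for rule 1, so it stays [r].
/i/ (between /w/ and /n/) occurs before a nasal consonant → [ĩ] by rule 2.
/i/ — between /n/ and /r/; rule 2 does not apply here → [i].
/r/ — word-final; rule 1 does not apply here → [r].

[wũnodwerwĩnir]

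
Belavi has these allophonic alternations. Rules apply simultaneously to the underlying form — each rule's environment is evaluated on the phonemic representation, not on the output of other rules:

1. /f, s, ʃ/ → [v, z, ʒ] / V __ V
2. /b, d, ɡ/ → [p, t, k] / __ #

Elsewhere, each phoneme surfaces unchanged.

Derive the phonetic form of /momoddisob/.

[momoddizop]

/m/ (word-initial) is unaffected → [m].
/o/ stays [o].
/m/ (between /o/ and /o/) is unaffected → [m].
/o/ (between /m/ and /d/) is unaffected → [o].
/d/ (between /o/ and /d/) fails the environment for rule 2, so it stays [d].
/d/ (between /d/ and /i/) is in the target of rule 2 but the environment (word-finally) is not met → [d].
/i/ stays [i].
/s/ — between /i/ and /o/, between two vowels — surfaces as [z] (rule 1).
/o/ (between /s/ and /b/): no rule targets it → [o].
/b/ (word-final) occurs word-finally → [p] by rule 2.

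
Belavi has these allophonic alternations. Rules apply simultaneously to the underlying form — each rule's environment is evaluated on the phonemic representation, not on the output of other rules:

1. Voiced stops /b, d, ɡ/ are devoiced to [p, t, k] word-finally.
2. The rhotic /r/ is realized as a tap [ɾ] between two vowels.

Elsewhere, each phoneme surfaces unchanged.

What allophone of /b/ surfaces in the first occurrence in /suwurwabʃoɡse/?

/b/ (between /a/ and /ʃ/) is in the target of rule 1 but the environment (word-finally) is not met → [b].

[b]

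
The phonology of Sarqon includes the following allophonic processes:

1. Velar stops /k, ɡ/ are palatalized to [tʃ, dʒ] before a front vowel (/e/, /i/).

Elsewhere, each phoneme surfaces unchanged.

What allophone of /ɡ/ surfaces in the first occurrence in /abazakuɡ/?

[ɡ]

/ɡ/ (word-final): rule 1 targets it, but not before a front vowel → unchanged [ɡ].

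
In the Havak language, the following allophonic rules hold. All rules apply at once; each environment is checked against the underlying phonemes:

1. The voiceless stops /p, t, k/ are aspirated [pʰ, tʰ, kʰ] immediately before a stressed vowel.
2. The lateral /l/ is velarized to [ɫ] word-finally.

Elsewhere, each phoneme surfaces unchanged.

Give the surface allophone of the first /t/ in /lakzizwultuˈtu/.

[t]

/t/ (between /l/ and /u/) is in the target of rule 1 but the environment (immediately before a stressed vowel) is not met → [t].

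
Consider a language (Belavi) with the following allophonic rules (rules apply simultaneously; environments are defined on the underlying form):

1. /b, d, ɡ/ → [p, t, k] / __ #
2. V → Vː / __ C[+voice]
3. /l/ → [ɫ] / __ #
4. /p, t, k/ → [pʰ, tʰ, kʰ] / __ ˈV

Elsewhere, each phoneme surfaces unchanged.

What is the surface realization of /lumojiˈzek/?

[luːmoːjiːˈzek]

/l/ (word-initial): rule 3 targets it, but not word-finally → unchanged [l].
/u/ — between /l/ and /m/, before a voiced consonant — surfaces as [uː] (rule 2).
/m/ (between /u/ and /o/): no rule targets it → [m].
Rule 2 applies to /o/ (between /m/ and /j/: before a voiced consonant) → [oː].
/j/ stays [j].
/i/ meets the environment for rule 2 (before a voiced consonant) → [iː].
/z/ (between /i/ and /e/): no rule targets it → [z].
/e/ — between /z/ and /k/; rule 2 does not apply here → [e].
/k/ (word-final) fails the environment for rule 4, so it stays [k].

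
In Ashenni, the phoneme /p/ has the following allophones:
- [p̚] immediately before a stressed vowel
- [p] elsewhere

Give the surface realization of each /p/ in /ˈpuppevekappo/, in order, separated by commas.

[p̚], [p], [p], [p], [p]

Occurrence 1 (position 1): immediately before a stressed vowel → [p̚].
Occurrence 2 (position 3): no conditioning environment matches → elsewhere allophone [p].
Occurrence 3 (position 4): no conditioning environment matches → elsewhere allophone [p].
Occurrence 4 (position 10): no conditioning environment matches → elsewhere allophone [p].
Occurrence 5 (position 11): no conditioning environment matches → elsewhere allophone [p].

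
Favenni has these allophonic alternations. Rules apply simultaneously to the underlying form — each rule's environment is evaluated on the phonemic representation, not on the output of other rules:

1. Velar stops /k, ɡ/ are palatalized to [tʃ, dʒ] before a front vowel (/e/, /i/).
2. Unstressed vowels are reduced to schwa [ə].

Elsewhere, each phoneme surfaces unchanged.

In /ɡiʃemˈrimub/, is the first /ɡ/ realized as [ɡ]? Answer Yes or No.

No

/ɡ/ meets the environment for rule 1 (before a front vowel) → [dʒ].
The actual realization is [dʒ], not [ɡ].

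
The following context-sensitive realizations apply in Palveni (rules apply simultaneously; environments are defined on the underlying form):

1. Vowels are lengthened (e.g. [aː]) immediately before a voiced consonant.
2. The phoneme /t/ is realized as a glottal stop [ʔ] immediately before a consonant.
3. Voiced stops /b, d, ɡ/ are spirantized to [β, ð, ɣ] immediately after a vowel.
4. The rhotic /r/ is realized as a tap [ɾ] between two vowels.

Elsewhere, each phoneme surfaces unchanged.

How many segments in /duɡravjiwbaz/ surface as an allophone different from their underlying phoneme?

5

Segments that undergo a rule: /u/ → [uː] (rule 1); /ɡ/ → [ɣ] (rule 3); /a/ → [aː] (rule 1); /i/ → [iː] (rule 1); /a/ → [aː] (rule 1).
All other segments surface unchanged.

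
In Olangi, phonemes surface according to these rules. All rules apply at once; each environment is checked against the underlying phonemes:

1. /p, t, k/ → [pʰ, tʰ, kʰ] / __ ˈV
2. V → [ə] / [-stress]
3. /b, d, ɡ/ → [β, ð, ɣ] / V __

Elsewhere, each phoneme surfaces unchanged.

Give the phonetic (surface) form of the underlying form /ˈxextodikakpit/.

[ˈxextəðəkəkpət]

/x/ (word-initial) is unaffected → [x].
/e/ (between /x/ and /x/) is in the target of rule 2 but the environment (in an unstressed syllable) is not met → [e].
/x/ — not in any rule's target class → [x].
/t/ (between /x/ and /o/) fails the environment for rule 1, so it stays [t].
/o/ meets the environment for rule 2 (in an unstressed syllable) → [ə].
/d/ — between /o/ and /i/, immediately after a vowel — surfaces as [ð] (rule 3).
/i/ (between /d/ and /k/): in an unstressed syllable, so rule 2 applies → [ə].
/k/ (between /i/ and /a/) is in the target of rule 1 but the environment (immediately before a stressed vowel) is not met → [k].
/a/ (between /k/ and /k/): in an unstressed syllable, so rule 2 applies → [ə].
/k/ — between /a/ and /p/; rule 1 does not apply here → [k].
/p/ (between /k/ and /i/) fails the environment for rule 1, so it stays [p].
/i/ (between /p/ and /t/) occurs in an unstressed syllable → [ə] by rule 2.
/t/ (word-final) fails the environment for rule 1, so it stays [t].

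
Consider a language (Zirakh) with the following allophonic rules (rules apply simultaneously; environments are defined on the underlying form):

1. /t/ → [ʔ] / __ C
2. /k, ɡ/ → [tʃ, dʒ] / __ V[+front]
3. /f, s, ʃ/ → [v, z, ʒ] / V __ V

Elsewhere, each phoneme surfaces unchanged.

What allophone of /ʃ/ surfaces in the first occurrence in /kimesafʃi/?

/ʃ/ — between /f/ and /i/; rule 3 does not apply here → [ʃ].

[ʃ]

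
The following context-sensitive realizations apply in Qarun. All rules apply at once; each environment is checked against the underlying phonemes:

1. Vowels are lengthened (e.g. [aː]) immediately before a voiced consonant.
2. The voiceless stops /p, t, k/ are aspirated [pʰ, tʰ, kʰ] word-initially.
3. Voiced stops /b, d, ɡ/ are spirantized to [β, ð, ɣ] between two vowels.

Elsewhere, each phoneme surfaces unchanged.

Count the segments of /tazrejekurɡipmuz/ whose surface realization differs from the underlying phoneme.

5

Segments that undergo a rule: /t/ → [tʰ] (rule 2); /a/ → [aː] (rule 1); /e/ → [eː] (rule 1); /u/ → [uː] (rule 1); /u/ → [uː] (rule 1).
All other segments surface unchanged.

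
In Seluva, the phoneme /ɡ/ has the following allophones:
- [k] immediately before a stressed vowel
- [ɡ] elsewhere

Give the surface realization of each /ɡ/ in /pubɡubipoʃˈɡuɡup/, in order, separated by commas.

[ɡ], [k], [ɡ]

Occurrence 1 (position 4): no conditioning environment matches → elsewhere allophone [ɡ].
Occurrence 2 (position 11): immediately before a stressed vowel → [k].
Occurrence 3 (position 13): no conditioning environment matches → elsewhere allophone [ɡ].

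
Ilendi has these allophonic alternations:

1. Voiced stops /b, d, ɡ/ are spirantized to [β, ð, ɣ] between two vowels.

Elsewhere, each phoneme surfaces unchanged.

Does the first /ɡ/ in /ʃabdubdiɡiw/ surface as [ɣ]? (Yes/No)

Rule 1 applies to /ɡ/ (between /i/ and /i/: between two vowels) → [ɣ].
The actual realization is [ɣ], which matches [ɣ].

Yes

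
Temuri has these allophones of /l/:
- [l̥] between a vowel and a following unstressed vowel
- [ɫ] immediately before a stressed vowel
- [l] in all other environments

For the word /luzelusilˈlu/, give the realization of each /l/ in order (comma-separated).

Occurrence 1 (position 1): no conditioning environment matches → elsewhere allophone [l].
Occurrence 2 (position 5): between a vowel and a following unstressed vowel → [l̥].
Occurrence 3 (position 9): no conditioning environment matches → elsewhere allophone [l].
Occurrence 4 (position 10): immediately before a stressed vowel → [ɫ].

[l], [l̥], [l], [ɫ]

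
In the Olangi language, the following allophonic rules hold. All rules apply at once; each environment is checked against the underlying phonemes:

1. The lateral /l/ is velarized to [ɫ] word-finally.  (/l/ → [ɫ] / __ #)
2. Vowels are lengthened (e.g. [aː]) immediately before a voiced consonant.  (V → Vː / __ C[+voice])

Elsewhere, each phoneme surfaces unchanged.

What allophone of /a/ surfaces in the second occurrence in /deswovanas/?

[a]

/a/ (between /n/ and /s/) is in the target of rule 2 but the environment (before a voiced consonant) is not met → [a].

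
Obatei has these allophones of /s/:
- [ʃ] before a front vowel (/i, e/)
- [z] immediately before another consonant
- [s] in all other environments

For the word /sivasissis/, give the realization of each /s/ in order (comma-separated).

Occurrence 1 (position 1): before a front vowel (/i, e/) → [ʃ].
Occurrence 2 (position 5): before a front vowel (/i, e/) → [ʃ].
Occurrence 3 (position 7): immediately before another consonant → [z].
Occurrence 4 (position 8): before a front vowel (/i, e/) → [ʃ].
Occurrence 5 (position 10): no conditioning environment matches → elsewhere allophone [s].

[ʃ], [ʃ], [z], [ʃ], [s]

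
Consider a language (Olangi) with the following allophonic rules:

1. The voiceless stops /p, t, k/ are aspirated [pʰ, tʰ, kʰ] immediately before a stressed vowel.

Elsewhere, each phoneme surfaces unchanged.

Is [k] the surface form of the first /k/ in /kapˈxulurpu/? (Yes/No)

Yes

/k/ (word-initial): rule 1 targets it, but not immediately before a stressed vowel → unchanged [k].
The actual realization is [k], which matches [k].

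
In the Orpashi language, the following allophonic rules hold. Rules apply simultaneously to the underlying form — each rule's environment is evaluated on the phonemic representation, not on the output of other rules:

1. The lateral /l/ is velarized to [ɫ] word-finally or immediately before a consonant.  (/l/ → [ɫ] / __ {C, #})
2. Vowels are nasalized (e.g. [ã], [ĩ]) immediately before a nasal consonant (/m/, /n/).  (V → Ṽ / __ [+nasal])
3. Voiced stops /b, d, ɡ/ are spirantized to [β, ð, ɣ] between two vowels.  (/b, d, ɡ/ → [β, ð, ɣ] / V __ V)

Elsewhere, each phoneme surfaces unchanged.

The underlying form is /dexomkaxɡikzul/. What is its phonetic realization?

[dexõmkaxɡikzuɫ]

/d/ — word-initial; rule 3 does not apply here → [d].
/e/ (between /d/ and /x/) fails the environment for rule 2, so it stays [e].
/x/ (between /e/ and /o/) is unaffected → [x].
/o/ — between /x/ and /m/, before a nasal consonant — surfaces as [õ] (rule 2).
/m/ stays [m].
/k/ stays [k].
/a/ — between /k/ and /x/; rule 2 does not apply here → [a].
/x/ stays [x].
/ɡ/ (between /x/ and /i/) fails the environment for rule 3, so it stays [ɡ].
/i/ (between /ɡ/ and /k/) is in the target of rule 2 but the environment (before a nasal consonant) is not met → [i].
/k/ (between /i/ and /z/): no rule targets it → [k].
/z/ — not in any rule's target class → [z].
/u/ (between /z/ and /l/) is in the target of rule 2 but the environment (before a nasal consonant) is not met → [u].
Rule 1 applies to /l/ (word-final: word-finally or immediately before a consonant) → [ɫ].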